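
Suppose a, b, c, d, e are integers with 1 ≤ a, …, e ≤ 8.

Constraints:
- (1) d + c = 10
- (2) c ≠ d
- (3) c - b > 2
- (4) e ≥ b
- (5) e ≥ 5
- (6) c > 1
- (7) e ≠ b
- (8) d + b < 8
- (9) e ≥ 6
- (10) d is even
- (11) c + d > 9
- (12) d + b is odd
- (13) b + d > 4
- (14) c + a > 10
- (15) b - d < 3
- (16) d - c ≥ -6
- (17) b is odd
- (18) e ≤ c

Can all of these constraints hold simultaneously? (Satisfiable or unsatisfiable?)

The assignment a = 3, b = 3, c = 8, d = 2, e = 8 works:
  constraint 1 holds since d + c = 10.
  constraint 3 holds since c - b = 5.
  constraint 8 holds since d + b = 5.
The rest check out directly.

Satisfiable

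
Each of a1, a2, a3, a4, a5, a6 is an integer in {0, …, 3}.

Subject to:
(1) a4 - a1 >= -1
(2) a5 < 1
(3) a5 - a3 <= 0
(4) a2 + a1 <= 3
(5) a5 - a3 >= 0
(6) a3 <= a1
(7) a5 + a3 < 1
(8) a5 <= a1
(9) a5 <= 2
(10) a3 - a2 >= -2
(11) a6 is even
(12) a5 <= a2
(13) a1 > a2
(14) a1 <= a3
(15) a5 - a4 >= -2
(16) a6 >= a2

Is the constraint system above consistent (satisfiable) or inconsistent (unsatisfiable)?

Unsatisfiable

Constraints 5, 12, 13, and 14 give a5 ≤ a2, a2 < a1, a1 ≤ a3, a3 ≤ a5. Chaining: a5 ≤ a2 < a1 ≤ a3 ≤ a5, which forces a5 < a5 — impossible.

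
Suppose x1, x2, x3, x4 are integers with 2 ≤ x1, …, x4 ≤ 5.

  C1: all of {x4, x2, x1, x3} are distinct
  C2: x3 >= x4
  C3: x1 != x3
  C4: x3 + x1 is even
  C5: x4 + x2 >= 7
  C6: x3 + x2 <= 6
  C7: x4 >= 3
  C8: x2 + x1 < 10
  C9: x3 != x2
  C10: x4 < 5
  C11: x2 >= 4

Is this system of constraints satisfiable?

From constraints 2 and 7: x3 ≥ x4 ≥ 3. From constraint 11: x2 ≥ 4. Hence x3 + x2 ≥ 7. But constraint 6 requires x3 + x2 ≤ 6, and 6 < 7. Contradiction.

Unsatisfiable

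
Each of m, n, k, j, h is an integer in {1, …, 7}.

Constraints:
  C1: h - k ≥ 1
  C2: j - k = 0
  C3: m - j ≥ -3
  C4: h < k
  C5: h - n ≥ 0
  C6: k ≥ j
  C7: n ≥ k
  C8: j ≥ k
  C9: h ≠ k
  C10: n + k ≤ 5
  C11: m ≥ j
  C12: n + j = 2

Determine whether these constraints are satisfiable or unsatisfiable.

Constraints 4, 5, and 7 give k ≤ n, n ≤ h, h < k. Chaining: k ≤ n ≤ h < k, which forces k < k — impossible.

Unsatisfiable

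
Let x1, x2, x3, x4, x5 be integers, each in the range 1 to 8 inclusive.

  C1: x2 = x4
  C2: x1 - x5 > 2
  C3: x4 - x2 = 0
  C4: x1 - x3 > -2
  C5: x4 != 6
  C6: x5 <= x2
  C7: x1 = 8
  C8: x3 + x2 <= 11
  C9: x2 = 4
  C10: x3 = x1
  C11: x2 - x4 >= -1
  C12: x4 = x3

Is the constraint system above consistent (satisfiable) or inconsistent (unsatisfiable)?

Constraint 9 fixes x2 = 4 and constraint 7 fixes x1 = 8. Constraints 1, 10, and 12 give x2 = x4 = x3 = x1, so x2 = x1. But 4 ≠ 8 — contradiction.

Unsatisfiable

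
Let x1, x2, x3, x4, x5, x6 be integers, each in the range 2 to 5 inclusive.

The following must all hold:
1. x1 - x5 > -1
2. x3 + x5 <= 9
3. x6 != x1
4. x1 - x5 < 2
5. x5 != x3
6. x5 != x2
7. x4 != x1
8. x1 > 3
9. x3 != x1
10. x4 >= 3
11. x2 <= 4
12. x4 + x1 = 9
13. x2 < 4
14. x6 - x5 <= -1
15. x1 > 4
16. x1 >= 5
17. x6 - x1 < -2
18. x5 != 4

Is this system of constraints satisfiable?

One satisfying assignment is x1 = 5, x2 = 3, x3 = 3, x4 = 4, x5 = 5, x6 = 2.
For the less obvious constraints — constraint 1: x1 - x5 = 0; constraint 2: x3 + x5 = 8; constraint 4: x1 - x5 = 0 — and the others hold by inspection.

Satisfiable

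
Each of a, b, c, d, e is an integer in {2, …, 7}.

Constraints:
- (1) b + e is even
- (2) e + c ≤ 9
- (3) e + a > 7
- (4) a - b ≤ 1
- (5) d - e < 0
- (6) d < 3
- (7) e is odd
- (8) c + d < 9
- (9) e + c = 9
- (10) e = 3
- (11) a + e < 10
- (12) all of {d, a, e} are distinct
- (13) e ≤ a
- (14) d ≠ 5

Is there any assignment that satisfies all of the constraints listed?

Satisfiable

Take a = 5, b = 7, c = 6, d = 2, e = 3. Then constraint 2: e + c = 9; constraint 3: e + a = 8, and every other listed constraint is also met.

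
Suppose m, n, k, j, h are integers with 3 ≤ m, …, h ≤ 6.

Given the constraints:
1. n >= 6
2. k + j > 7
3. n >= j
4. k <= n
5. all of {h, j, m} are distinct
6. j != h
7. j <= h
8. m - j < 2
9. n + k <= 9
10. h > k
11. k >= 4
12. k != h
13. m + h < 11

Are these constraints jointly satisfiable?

From constraint 1: n ≥ 6. From constraint 11: k ≥ 4. Hence n + k ≥ 10. But constraint 9 requires n + k ≤ 9, and 9 < 10. Contradiction.

Unsatisfiable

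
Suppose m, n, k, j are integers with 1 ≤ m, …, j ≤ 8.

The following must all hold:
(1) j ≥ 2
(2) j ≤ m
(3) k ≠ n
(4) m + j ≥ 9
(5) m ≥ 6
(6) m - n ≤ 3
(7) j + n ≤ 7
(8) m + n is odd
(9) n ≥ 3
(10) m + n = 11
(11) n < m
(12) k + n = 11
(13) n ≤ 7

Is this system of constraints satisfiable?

Take m = 7, n = 4, k = 7, j = 3. Then constraint 4: m + j = 10; constraint 6: m - n = 3; constraint 7: j + n = 7, and every other listed constraint is also met.

Satisfiable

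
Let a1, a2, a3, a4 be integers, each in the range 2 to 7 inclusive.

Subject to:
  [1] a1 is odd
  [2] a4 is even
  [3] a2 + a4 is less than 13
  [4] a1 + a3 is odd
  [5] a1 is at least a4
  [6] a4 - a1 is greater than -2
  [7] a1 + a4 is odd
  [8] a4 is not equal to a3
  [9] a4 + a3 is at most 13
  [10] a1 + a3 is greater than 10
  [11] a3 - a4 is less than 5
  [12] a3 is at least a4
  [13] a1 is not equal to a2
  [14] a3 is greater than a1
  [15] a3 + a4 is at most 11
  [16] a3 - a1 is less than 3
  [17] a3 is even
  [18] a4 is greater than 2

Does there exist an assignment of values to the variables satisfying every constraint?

Setting (a1, a2, a3, a4) = (5, 6, 6, 4) satisfies everything: constraint 3: a2 + a4 = 10; constraint 6: a4 - a1 = -1, and the others follow.

Satisfiable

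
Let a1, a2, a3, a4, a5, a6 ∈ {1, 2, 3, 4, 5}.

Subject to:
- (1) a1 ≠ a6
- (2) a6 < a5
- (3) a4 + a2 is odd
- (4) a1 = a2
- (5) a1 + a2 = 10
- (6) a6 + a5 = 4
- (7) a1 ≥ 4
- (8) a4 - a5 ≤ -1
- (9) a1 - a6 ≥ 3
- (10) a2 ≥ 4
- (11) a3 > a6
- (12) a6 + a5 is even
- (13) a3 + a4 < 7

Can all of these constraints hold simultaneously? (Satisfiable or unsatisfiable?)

One satisfying assignment is a1 = 5, a2 = 5, a3 = 2, a4 = 2, a5 = 3, a6 = 1.
For the less obvious constraints — constraint 5: a1 + a2 = 10; constraint 6: a6 + a5 = 4; constraint 8: a4 - a5 = -1 — and the others hold by inspection.

Satisfiable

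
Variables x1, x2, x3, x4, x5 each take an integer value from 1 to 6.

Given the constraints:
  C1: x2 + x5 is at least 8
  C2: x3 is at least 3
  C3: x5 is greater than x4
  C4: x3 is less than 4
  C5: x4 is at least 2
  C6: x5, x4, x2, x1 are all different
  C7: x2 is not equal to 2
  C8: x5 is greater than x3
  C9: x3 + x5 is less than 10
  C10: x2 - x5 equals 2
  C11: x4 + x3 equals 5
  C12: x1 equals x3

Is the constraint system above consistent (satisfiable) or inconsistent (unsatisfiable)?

Satisfiable

Try x1 = 3, x2 = 6, x3 = 3, x4 = 2, x5 = 4.
Check constraint 1: x2 + x5 = 10; constraint 9: x3 + x5 = 7; constraint 10: x2 - x5 = 2. The remaining constraints are straightforward to verify.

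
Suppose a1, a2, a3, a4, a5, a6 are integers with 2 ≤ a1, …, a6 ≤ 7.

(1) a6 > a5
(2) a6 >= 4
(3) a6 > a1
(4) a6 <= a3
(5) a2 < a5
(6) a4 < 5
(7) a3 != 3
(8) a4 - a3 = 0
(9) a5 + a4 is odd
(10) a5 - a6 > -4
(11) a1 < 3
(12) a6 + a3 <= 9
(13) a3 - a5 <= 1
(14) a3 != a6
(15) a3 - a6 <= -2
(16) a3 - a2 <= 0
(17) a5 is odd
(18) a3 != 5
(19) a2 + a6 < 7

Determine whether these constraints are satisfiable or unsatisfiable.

Constraints 1, 4, 5, and 16 give a6 ≤ a3, a3 ≤ a2, a2 < a5, a5 < a6. Chaining: a6 ≤ a3 ≤ a2 < a5 < a6, which forces a6 < a6 — impossible.

Unsatisfiable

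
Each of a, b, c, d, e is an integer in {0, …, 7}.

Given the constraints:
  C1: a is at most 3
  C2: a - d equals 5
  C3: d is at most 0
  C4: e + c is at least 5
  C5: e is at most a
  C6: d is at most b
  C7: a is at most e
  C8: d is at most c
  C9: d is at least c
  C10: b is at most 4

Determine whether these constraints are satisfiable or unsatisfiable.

From constraints 1 and 5: e ≤ a ≤ 3. From constraints 3 and 9: c ≤ d ≤ 0. Hence e + c ≤ 3. But constraint 4 requires e + c ≥ 5, and 5 > 3. Contradiction.

Unsatisfiable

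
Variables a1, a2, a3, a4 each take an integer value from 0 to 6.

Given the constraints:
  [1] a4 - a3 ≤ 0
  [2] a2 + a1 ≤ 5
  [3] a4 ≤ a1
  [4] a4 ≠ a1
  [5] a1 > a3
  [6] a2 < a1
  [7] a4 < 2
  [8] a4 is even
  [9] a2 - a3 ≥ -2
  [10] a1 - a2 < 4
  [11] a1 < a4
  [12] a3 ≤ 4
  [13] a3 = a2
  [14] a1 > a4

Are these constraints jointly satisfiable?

Unsatisfiable

Constraints 1, 5, and 11 give a1 < a4, a4 ≤ a3, a3 < a1. Chaining: a1 < a4 ≤ a3 < a1, which forces a1 < a1 — impossible.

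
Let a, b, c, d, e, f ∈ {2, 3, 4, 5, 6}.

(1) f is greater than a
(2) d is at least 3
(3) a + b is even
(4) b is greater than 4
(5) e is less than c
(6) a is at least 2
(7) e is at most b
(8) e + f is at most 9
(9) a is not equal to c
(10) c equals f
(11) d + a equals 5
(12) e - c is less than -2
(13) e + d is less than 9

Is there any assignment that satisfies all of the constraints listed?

Satisfiable

Try a = 2, b = 6, c = 6, d = 3, e = 3, f = 6.
Check constraint 8: e + f = 9; constraint 11: d + a = 5; constraint 12: e - c = -3. The remaining constraints are straightforward to verify.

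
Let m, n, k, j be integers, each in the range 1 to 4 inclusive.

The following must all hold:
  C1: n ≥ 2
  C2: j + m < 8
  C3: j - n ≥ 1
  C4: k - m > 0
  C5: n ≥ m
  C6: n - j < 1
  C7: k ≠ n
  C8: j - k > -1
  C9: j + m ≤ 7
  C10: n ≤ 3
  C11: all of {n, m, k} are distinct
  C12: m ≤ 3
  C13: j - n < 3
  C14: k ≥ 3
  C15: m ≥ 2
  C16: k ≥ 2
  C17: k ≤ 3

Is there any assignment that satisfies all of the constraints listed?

Unsatisfiable

Constraints 1, 10, 12, 15, 16, and 17 confine each of n, m, k to the 2 values {2, 3}.
Constraint 11 requires all 3 of them to be distinct, but only 2 values are available — impossible by the pigeonhole principle.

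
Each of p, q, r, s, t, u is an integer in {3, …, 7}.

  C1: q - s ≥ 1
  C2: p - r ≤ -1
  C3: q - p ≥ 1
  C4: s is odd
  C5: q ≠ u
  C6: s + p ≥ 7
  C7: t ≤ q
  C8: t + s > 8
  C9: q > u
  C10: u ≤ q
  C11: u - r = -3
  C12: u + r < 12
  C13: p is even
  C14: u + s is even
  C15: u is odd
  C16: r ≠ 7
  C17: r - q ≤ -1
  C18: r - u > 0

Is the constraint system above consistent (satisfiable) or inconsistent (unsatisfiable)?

Satisfiable

One satisfying assignment is p = 4, q = 7, r = 6, s = 3, t = 6, u = 3.
For the less obvious constraints — constraint 1: q - s = 4; constraint 2: p - r = -2; constraint 3: q - p = 3 — and the others hold by inspection.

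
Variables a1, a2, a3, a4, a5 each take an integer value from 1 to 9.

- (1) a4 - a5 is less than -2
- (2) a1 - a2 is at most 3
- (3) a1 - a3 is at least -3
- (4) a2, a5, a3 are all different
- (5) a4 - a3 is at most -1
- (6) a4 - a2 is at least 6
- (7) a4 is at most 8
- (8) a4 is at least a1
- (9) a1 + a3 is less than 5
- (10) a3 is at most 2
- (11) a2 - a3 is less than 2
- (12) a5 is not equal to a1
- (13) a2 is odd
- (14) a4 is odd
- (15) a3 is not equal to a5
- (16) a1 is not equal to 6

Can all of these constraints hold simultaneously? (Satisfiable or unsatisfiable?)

Unsatisfiable

Constraints 2, 3, 5, and 6 give a4 − a2 ≥ 6, a2 − a1 ≥ -3, a1 − a3 ≥ -3, a3 − a4 ≥ 1.
Adding all 4 inequalities: the left sides telescope to 0, and the right sides sum to 6 + (-3) + (-3) + 1 = 1. So 0 ≥ 1, which is false.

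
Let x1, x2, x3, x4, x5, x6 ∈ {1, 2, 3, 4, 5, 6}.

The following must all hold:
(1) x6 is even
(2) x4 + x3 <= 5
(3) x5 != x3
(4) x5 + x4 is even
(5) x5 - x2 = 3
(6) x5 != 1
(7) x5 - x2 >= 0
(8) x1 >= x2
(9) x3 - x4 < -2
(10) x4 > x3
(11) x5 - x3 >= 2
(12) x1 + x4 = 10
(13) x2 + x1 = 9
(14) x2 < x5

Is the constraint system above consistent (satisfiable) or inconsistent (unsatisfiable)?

Take x1 = 6, x2 = 3, x3 = 1, x4 = 4, x5 = 6, x6 = 2. Then constraint 2: x4 + x3 = 5; constraint 5: x5 - x2 = 3; constraint 7: x5 - x2 = 3, and every other listed constraint is also met.

Satisfiable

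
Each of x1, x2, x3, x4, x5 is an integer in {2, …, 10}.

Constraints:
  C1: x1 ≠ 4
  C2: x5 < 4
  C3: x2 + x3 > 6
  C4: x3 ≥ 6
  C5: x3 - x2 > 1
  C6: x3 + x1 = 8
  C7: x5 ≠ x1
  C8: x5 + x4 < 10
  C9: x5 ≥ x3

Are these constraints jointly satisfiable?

Unsatisfiable

From constraints 4 and 9: x5 ≥ x3 and x3 ≥ 6, so x5 ≥ 6. From constraint 2: x5 ≤ 3. But 3 < 6, so no value of x5 works.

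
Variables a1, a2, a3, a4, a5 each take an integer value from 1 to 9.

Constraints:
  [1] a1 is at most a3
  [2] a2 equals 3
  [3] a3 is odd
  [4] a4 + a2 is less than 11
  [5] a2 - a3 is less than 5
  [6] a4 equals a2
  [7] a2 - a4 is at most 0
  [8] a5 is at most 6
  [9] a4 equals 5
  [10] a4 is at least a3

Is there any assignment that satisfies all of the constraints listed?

Unsatisfiable

Constraint 9 fixes a4 = 5 and constraint 2 fixes a2 = 3, but constraint 6 requires a4 = a2. Since 5 ≠ 3, contradiction.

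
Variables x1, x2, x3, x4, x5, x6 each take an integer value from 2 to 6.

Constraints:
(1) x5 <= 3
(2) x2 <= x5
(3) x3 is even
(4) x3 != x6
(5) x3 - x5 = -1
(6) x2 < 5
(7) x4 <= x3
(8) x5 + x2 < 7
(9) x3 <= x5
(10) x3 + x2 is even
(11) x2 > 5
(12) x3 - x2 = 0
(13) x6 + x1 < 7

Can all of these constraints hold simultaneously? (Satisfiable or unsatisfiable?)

Unsatisfiable

From constraint 11: x2 ≥ 6. From constraints 1 and 2: x2 ≤ x5 and x5 ≤ 3, so x2 ≤ 3. But 3 < 6, so no value of x2 works.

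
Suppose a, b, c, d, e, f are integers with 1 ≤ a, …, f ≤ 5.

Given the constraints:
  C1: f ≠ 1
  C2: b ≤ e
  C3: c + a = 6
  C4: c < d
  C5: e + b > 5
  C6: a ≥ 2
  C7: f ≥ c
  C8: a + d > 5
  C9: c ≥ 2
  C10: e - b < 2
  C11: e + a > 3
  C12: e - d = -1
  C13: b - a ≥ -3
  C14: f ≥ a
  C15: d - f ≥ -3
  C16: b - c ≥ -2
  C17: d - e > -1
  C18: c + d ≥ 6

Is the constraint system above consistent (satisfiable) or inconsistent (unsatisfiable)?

Satisfiable

The assignment a = 3, b = 3, c = 3, d = 4, e = 3, f = 5 works:
  constraint 3 holds since c + a = 6.
  constraint 5 holds since e + b = 6.
The rest check out directly.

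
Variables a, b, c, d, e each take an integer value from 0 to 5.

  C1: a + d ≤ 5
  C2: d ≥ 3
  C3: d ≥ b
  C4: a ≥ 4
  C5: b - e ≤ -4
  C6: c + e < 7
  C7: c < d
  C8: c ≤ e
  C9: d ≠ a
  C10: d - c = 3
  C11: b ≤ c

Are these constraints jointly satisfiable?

From constraint 4: a ≥ 4. From constraint 2: d ≥ 3. Hence a + d ≥ 7. But constraint 1 requires a + d ≤ 5, and 5 < 7. Contradiction.

Unsatisfiable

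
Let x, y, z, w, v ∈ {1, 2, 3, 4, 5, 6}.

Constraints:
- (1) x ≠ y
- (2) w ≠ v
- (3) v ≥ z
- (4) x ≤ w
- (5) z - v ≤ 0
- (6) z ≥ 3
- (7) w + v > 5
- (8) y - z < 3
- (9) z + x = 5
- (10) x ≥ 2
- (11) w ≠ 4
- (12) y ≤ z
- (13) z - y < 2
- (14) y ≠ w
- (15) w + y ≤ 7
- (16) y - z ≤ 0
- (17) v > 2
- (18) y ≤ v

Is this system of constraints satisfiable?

Satisfiable

Setting (x, y, z, w, v) = (2, 3, 3, 2, 5) satisfies everything: constraint 5: z - v = -2; constraint 7: w + v = 7; constraint 8: y - z = 0, and the others follow.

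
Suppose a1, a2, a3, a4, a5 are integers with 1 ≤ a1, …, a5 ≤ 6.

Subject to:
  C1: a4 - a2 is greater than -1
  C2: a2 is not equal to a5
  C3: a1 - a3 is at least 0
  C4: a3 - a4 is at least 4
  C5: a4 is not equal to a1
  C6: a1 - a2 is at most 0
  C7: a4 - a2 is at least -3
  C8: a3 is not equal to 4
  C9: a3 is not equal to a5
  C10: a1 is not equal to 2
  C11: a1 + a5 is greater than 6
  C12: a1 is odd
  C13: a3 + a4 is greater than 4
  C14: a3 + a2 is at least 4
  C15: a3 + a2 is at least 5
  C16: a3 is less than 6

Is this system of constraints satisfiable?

Constraints 3, 4, 6, and 7 give a1 − a3 ≥ 0, a3 − a4 ≥ 4, a4 − a2 ≥ -3, a2 − a1 ≥ 0.
Adding all 4 inequalities: the left sides telescope to 0, and the right sides sum to 0 + 4 + (-3) + 0 = 1. So 0 ≥ 1, which is false.

Unsatisfiable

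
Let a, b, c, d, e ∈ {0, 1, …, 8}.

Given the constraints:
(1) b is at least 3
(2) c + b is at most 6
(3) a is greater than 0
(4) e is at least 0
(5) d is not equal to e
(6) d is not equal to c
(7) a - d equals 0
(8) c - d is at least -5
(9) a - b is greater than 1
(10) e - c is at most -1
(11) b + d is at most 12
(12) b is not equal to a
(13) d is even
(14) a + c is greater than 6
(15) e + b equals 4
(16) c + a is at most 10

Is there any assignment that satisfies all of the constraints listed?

One satisfying assignment is a = 6, b = 4, c = 2, d = 6, e = 0.
For the less obvious constraints — constraint 2: c + b = 6; constraint 7: a - d = 0; constraint 8: c - d = -4 — and the others hold by inspection.

Satisfiable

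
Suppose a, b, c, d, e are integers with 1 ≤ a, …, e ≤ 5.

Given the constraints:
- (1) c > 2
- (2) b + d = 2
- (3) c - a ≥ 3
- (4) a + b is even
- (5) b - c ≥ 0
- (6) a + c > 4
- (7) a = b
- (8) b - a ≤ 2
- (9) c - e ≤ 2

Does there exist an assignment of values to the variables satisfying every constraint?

Constraints 3, 5, and 8 give c − a ≥ 3, a − b ≥ -2, b − c ≥ 0.
Adding all 3 inequalities: the left sides telescope to 0, and the right sides sum to 3 + (-2) + 0 = 1. So 0 ≥ 1, which is false.

Unsatisfiable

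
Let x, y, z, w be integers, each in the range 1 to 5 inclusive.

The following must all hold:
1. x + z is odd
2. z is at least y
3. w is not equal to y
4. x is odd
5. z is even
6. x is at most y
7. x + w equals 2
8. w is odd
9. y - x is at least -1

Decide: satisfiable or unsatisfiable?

Try x = 1, y = 2, z = 2, w = 1.
Check constraint 7: x + w = 2; constraint 9: y - x = 1. The remaining constraints are straightforward to verify.

Satisfiable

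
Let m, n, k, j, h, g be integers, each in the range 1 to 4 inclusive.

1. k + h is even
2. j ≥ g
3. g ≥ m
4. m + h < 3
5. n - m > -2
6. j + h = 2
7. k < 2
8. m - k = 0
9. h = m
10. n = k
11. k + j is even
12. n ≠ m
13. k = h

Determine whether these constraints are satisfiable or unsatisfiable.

From constraints 9, 10, and 13, n = k = h = m, so n = m. But constraint 12 says n ≠ m. Contradiction.

Unsatisfiable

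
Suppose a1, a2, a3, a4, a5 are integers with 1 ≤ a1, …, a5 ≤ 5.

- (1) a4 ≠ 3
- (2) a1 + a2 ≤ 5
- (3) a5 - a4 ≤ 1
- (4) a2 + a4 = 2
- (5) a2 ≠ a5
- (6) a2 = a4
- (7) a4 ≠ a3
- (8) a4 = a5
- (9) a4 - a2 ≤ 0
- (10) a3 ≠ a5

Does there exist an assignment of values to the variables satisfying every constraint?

Unsatisfiable

From constraints 6 and 8, a2 = a4 = a5, so a2 = a5. But constraint 5 says a2 ≠ a5. Contradiction.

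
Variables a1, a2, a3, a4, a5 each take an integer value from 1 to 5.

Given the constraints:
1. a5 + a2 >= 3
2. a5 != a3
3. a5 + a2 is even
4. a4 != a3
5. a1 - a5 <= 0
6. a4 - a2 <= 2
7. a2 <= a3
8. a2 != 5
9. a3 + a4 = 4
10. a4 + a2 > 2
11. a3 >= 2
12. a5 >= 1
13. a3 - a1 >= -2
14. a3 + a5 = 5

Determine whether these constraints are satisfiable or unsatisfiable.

Satisfiable

One satisfying assignment is a1 = 2, a2 = 2, a3 = 3, a4 = 1, a5 = 2.
For the less obvious constraints — constraint 1: a5 + a2 = 4; constraint 5: a1 - a5 = 0; constraint 6: a4 - a2 = -1 — and the others hold by inspection.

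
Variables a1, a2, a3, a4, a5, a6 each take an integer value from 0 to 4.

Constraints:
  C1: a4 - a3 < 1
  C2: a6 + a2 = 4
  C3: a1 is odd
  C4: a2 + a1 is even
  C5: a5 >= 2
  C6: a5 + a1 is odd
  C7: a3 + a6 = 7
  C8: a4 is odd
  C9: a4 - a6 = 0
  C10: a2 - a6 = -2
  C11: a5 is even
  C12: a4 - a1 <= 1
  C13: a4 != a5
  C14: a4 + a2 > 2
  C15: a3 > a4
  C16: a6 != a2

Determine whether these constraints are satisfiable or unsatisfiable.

Try a1 = 3, a2 = 1, a3 = 4, a4 = 3, a5 = 2, a6 = 3.
Check constraint 1: a4 - a3 = -1; constraint 2: a6 + a2 = 4. The remaining constraints are straightforward to verify.

Satisfiable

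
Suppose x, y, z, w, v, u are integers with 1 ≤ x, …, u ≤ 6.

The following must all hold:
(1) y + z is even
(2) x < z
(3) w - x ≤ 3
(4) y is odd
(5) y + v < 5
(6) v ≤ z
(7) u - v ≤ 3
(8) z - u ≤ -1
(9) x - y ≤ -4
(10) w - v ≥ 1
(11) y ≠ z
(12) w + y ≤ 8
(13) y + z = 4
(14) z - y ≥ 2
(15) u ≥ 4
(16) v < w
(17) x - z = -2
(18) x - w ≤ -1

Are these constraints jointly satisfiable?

Unsatisfiable

Constraints 3, 7, 8, 9, 10, and 14 give x − w ≥ -3, w − v ≥ 1, v − u ≥ -3, u − z ≥ 1, z − y ≥ 2, y − x ≥ 4.
Adding all 6 inequalities: the left sides telescope to 0, and the right sides sum to (-3) + 1 + (-3) + 1 + 2 + 4 = 2. So 0 ≥ 2, which is false.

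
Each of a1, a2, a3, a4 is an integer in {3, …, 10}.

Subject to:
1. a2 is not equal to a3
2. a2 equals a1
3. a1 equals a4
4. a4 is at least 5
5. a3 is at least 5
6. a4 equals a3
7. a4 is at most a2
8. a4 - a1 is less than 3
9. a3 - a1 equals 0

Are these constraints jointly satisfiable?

From constraints 2, 3, and 6, a2 = a1 = a4 = a3, so a2 = a3. But constraint 1 says a2 ≠ a3. Contradiction.

Unsatisfiable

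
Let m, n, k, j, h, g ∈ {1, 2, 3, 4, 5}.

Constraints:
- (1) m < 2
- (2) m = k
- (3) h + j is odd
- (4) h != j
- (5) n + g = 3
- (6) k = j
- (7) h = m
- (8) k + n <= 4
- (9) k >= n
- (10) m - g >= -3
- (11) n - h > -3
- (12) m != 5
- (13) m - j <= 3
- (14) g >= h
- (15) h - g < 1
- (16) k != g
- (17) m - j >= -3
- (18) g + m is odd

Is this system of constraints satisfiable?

Unsatisfiable

From constraints 2, 6, and 7, h = m = k = j, so h = j. But constraint 4 says h ≠ j. Contradiction.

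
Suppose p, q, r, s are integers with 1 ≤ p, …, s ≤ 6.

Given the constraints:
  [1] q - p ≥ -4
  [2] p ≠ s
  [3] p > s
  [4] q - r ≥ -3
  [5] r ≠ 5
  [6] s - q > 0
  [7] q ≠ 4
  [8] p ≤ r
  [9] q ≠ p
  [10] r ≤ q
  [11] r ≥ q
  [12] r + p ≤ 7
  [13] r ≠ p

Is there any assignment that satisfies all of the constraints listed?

Constraints 3, 6, 8, and 10 give s < p, p ≤ r, r ≤ q, q < s. Chaining: s < p ≤ r ≤ q < s, which forces s < s — impossible.

Unsatisfiable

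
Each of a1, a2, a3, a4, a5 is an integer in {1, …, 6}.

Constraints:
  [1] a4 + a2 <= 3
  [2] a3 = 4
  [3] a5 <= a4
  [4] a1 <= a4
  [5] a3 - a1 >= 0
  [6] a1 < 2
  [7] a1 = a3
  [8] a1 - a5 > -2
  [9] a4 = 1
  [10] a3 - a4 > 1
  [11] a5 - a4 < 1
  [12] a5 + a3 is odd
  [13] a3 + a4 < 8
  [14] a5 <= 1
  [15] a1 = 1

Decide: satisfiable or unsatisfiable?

Unsatisfiable

Constraint 15 fixes a1 = 1 and constraint 2 fixes a3 = 4, but constraint 7 requires a1 = a3. Since 1 ≠ 4, contradiction.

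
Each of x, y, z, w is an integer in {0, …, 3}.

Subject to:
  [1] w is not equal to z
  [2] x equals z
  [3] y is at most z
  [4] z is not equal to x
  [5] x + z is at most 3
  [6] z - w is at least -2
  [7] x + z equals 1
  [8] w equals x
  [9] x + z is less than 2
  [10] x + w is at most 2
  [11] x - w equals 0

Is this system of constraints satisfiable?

Unsatisfiable

From constraints 2 and 8, w = x = z, so w = z. But constraint 1 says w ≠ z. Contradiction.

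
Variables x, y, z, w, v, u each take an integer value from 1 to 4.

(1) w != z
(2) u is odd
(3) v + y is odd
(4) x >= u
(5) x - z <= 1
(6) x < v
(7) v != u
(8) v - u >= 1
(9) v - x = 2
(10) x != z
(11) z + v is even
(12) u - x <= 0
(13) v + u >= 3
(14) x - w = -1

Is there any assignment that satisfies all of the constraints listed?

Setting (x, y, z, w, v, u) = (2, 1, 4, 3, 4, 1) satisfies everything: constraint 5: x - z = -2; constraint 8: v - u = 3, and the others follow.

Satisfiable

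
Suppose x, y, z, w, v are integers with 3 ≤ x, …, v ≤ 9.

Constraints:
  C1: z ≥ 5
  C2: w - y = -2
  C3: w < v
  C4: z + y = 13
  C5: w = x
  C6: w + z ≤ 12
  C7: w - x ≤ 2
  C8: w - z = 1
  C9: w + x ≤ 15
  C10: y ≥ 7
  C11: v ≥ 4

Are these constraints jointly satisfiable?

Try x = 6, y = 8, z = 5, w = 6, v = 9.
Check constraint 2: w - y = -2; constraint 4: z + y = 13; constraint 6: w + z = 11. The remaining constraints are straightforward to verify.

Satisfiable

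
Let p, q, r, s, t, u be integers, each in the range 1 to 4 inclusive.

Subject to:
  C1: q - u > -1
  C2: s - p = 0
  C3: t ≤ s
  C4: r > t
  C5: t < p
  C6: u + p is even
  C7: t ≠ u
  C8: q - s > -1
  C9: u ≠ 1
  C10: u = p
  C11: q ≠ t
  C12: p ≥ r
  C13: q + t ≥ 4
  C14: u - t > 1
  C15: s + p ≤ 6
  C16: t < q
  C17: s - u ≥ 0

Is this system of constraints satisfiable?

Satisfiable

The assignment p = 3, q = 3, r = 3, s = 3, t = 1, u = 3 works:
  constraint 1 holds since q - u = 0.
  constraint 2 holds since s - p = 0.
The rest check out directly.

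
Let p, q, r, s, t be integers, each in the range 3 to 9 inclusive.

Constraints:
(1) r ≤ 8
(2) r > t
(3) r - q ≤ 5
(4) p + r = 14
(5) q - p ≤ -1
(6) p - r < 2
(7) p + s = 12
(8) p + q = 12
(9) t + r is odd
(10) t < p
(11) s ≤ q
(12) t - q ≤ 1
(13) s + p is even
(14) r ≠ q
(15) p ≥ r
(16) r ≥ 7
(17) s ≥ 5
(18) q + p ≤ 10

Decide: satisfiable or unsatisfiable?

Unsatisfiable

From constraints 11 and 17: q ≥ s ≥ 5. From constraints 15 and 16: p ≥ r ≥ 7. Hence q + p ≥ 12. But constraint 18 requires q + p ≤ 10, and 10 < 12. Contradiction.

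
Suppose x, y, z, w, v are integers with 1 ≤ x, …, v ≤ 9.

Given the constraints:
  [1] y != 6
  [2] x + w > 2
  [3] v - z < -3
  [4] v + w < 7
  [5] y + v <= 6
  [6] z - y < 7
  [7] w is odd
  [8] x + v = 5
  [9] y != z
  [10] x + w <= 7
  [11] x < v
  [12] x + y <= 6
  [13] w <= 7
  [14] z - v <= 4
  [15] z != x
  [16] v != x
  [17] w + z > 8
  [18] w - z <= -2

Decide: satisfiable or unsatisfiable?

Satisfiable

Take x = 2, y = 3, z = 7, w = 3, v = 3. Then constraint 2: x + w = 5; constraint 3: v - z = -4; constraint 4: v + w = 6, and every other listed constraint is also met.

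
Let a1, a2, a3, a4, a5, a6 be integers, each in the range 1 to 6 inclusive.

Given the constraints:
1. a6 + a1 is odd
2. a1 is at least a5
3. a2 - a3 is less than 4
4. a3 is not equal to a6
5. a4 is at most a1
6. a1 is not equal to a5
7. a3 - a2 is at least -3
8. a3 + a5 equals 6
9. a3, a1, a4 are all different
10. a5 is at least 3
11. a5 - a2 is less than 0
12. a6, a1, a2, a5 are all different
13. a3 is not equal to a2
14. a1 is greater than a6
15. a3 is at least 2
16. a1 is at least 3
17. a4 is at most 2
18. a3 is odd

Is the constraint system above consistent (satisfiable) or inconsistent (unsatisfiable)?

The assignment a1 = 4, a2 = 6, a3 = 3, a4 = 2, a5 = 3, a6 = 1 works:
  constraint 3 holds since a2 - a3 = 3.
  constraint 7 holds since a3 - a2 = -3.
  constraint 8 holds since a3 + a5 = 6.
The rest check out directly.

Satisfiable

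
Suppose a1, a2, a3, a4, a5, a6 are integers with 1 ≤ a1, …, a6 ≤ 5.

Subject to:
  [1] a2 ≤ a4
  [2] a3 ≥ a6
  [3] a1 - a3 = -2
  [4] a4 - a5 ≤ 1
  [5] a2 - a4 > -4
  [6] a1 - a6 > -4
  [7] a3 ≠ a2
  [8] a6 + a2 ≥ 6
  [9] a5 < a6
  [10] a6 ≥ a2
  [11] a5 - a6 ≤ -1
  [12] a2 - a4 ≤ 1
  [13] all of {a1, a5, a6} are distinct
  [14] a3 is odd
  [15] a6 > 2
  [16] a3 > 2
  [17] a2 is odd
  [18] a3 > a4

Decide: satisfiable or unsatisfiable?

Setting (a1, a2, a3, a4, a5, a6) = (3, 1, 5, 3, 2, 5) satisfies everything: constraint 3: a1 - a3 = -2; constraint 4: a4 - a5 = 1; constraint 5: a2 - a4 = -2, and the others follow.

Satisfiable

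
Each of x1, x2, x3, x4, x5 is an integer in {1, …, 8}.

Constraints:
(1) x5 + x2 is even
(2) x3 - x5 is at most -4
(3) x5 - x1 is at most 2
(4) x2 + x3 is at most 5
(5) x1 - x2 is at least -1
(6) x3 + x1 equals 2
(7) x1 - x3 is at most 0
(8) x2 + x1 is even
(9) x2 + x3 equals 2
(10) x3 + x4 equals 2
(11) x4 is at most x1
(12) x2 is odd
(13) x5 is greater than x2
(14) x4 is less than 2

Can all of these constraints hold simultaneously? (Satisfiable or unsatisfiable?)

Constraints 2, 3, and 7 give x3 − x1 ≥ 0, x1 − x5 ≥ -2, x5 − x3 ≥ 4.
Adding all 3 inequalities: the left sides telescope to 0, and the right sides sum to 0 + (-2) + 4 = 2. So 0 ≥ 2, which is false.

Unsatisfiable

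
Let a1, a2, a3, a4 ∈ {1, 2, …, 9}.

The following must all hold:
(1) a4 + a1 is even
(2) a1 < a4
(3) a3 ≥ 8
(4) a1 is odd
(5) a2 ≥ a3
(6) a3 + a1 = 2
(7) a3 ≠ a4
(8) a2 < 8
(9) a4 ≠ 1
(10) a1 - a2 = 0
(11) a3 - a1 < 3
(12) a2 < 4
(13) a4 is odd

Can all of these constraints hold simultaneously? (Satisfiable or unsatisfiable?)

From constraints 3 and 5: a2 ≥ a3 and a3 ≥ 8, so a2 ≥ 8. From constraint 12: a2 ≤ 3. But 3 < 8, so no value of a2 works.

Unsatisfiable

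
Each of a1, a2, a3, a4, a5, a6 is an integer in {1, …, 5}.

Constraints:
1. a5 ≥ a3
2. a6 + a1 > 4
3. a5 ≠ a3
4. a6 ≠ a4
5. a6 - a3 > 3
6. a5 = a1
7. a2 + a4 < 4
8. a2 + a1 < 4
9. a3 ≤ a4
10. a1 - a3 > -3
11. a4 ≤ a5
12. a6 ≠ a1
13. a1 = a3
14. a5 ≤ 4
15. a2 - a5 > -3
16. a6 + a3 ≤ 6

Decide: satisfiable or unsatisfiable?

From constraints 6 and 13, a5 = a1 = a3, so a5 = a3. But constraint 3 says a5 ≠ a3. Contradiction.

Unsatisfiable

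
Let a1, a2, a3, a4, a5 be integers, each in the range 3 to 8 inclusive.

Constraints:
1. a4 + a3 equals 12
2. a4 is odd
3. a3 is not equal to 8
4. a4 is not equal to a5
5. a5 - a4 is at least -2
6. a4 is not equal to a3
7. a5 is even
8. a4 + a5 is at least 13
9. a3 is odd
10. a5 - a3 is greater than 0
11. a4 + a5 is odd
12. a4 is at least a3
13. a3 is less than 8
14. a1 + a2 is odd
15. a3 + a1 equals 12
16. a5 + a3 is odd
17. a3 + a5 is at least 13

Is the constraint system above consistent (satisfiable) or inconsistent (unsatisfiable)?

Satisfiable

Take a1 = 7, a2 = 8, a3 = 5, a4 = 7, a5 = 8. Then constraint 1: a4 + a3 = 12; constraint 5: a5 - a4 = 1; constraint 8: a4 + a5 = 15, and every other listed constraint is also met.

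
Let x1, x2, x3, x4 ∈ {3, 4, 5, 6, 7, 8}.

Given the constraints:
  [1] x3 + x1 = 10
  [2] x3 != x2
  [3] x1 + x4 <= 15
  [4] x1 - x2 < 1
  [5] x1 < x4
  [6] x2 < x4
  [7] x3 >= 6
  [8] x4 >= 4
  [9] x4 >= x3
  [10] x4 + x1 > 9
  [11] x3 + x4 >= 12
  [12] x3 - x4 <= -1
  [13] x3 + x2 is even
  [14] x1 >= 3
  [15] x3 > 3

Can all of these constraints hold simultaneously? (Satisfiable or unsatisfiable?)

Satisfiable

Setting (x1, x2, x3, x4) = (4, 4, 6, 8) satisfies everything: constraint 1: x3 + x1 = 10; constraint 3: x1 + x4 = 12, and the others follow.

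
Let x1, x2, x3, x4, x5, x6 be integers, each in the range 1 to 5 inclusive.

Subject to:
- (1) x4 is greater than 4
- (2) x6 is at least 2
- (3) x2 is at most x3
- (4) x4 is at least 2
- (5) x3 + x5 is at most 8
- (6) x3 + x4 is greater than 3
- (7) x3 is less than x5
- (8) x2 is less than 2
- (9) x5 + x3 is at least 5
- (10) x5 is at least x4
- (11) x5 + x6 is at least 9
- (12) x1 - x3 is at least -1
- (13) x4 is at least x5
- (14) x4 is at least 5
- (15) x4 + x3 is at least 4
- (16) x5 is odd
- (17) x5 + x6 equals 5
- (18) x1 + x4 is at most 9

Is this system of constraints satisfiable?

From constraints 10 and 14: x5 ≥ x4 ≥ 5. From constraint 2: x6 ≥ 2. Hence x5 + x6 ≥ 7. But constraint 17 requires x5 + x6 = 5, and 5 < 7. Contradiction.

Unsatisfiable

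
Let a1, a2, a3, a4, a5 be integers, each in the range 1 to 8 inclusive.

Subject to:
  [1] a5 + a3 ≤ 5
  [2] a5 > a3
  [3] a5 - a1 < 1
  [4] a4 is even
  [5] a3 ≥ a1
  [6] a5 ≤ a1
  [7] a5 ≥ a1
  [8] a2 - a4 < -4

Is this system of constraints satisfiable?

Constraints 2, 5, and 6 give a5 ≤ a1, a1 ≤ a3, a3 < a5. Chaining: a5 ≤ a1 ≤ a3 < a5, which forces a5 < a5 — impossible.

Unsatisfiable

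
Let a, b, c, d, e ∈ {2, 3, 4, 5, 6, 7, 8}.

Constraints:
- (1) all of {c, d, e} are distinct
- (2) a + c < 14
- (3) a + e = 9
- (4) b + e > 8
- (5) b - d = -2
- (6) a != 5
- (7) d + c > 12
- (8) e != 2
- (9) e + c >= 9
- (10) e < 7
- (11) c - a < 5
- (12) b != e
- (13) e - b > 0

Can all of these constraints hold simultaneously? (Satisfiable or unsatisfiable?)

Take a = 4, b = 4, c = 7, d = 6, e = 5. Then constraint 2: a + c = 11; constraint 3: a + e = 9, and every other listed constraint is also met.

Satisfiable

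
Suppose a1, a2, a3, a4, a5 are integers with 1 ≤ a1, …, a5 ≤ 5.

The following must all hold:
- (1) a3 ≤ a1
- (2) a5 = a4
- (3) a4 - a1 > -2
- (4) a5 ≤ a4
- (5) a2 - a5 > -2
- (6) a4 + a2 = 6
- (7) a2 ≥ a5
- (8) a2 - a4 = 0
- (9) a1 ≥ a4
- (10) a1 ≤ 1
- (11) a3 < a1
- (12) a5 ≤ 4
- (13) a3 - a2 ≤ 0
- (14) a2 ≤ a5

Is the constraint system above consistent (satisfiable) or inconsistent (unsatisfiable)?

Unsatisfiable

From constraints 9 and 10: a4 ≤ a1 ≤ 1. From constraints 12 and 14: a2 ≤ a5 ≤ 4. Hence a4 + a2 ≤ 5. But constraint 6 requires a4 + a2 = 6, and 6 > 5. Contradiction.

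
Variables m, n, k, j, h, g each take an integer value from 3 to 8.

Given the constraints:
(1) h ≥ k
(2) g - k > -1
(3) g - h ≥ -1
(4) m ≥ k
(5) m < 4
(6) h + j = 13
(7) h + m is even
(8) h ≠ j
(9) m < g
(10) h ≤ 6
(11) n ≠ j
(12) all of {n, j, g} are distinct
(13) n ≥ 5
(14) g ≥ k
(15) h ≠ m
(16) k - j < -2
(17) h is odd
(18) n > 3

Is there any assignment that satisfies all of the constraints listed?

Take m = 3, n = 7, k = 3, j = 8, h = 5, g = 4. Then constraint 2: g - k = 1; constraint 3: g - h = -1; constraint 6: h + j = 13, and every other listed constraint is also met.

Satisfiable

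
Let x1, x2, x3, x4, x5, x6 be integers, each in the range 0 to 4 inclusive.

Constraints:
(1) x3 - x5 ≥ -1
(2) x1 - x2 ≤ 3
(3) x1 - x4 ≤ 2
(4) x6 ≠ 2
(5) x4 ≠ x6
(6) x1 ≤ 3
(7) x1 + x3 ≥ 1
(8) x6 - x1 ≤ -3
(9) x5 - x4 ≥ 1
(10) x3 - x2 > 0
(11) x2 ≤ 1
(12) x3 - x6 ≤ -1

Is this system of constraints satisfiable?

Constraints 1, 3, 8, 9, and 12 give x3 − x5 ≥ -1, x5 − x4 ≥ 1, x4 − x1 ≥ -2, x1 − x6 ≥ 3, x6 − x3 ≥ 1.
Adding all 5 inequalities: the left sides telescope to 0, and the right sides sum to (-1) + 1 + (-2) + 3 + 1 = 2. So 0 ≥ 2, which is false.

Unsatisfiable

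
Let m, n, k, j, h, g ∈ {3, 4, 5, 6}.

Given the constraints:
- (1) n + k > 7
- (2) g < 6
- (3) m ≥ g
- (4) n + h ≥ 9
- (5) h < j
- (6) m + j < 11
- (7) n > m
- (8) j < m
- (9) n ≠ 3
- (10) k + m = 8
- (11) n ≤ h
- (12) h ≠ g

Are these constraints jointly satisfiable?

Constraints 5, 7, 8, and 11 give j < m, m < n, n ≤ h, h < j. Chaining: j < m < n ≤ h < j, which forces j < j — impossible.

Unsatisfiable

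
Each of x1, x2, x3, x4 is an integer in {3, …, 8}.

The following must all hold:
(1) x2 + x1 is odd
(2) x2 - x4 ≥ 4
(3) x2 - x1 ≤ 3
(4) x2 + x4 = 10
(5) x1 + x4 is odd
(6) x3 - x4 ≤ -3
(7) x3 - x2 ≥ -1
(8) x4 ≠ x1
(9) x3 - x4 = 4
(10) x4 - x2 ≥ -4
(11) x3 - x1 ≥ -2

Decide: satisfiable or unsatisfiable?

Constraints 2, 3, 6, and 11 give x1 − x2 ≥ -3, x2 − x4 ≥ 4, x4 − x3 ≥ 3, x3 − x1 ≥ -2.
Adding all 4 inequalities: the left sides telescope to 0, and the right sides sum to (-3) + 4 + 3 + (-2) = 2. So 0 ≥ 2, which is false.

Unsatisfiable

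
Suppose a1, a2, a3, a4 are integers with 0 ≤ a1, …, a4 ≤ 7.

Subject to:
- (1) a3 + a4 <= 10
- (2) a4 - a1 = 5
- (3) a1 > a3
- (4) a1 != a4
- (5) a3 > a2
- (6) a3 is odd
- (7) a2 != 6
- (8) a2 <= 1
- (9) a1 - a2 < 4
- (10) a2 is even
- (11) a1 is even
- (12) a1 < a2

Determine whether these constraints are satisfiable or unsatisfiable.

Unsatisfiable

Constraints 3, 5, and 12 give a3 < a1, a1 < a2, a2 < a3. Chaining: a3 < a1 < a2 < a3, which forces a3 < a3 — impossible.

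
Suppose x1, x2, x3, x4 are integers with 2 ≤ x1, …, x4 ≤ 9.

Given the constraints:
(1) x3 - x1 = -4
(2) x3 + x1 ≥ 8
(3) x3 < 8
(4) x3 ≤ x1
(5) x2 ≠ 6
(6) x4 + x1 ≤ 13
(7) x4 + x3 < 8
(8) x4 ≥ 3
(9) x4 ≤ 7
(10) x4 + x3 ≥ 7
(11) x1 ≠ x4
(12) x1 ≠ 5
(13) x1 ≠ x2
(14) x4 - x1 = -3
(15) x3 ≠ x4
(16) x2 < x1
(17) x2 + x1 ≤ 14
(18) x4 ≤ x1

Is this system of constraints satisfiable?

Satisfiable

One satisfying assignment is x1 = 7, x2 = 4, x3 = 3, x4 = 4.
For the less obvious constraints — constraint 1: x3 - x1 = -4; constraint 2: x3 + x1 = 10; constraint 6: x4 + x1 = 11 — and the others hold by inspection.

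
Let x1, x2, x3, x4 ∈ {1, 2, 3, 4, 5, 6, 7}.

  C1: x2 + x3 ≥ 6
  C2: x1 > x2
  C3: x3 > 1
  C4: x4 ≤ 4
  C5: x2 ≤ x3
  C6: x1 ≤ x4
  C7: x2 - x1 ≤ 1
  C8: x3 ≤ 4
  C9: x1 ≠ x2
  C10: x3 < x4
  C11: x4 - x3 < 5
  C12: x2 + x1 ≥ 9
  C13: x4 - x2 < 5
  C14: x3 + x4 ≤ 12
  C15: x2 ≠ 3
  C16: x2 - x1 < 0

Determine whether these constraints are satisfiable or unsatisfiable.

Unsatisfiable

From constraints 5 and 8: x2 ≤ x3 ≤ 4. From constraints 4 and 6: x1 ≤ x4 ≤ 4. Hence x2 + x1 ≤ 8. But constraint 12 requires x2 + x1 ≥ 9, and 9 > 8. Contradiction.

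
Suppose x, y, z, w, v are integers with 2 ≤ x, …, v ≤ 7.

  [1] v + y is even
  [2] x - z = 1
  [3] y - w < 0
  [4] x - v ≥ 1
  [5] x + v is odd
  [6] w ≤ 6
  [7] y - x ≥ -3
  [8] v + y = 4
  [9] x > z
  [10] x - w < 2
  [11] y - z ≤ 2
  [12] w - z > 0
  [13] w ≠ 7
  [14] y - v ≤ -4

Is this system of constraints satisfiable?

Unsatisfiable

Constraints 4, 7, and 14 give v − y ≥ 4, y − x ≥ -3, x − v ≥ 1.
Adding all 3 inequalities: the left sides telescope to 0, and the right sides sum to 4 + (-3) + 1 = 2. So 0 ≥ 2, which is false.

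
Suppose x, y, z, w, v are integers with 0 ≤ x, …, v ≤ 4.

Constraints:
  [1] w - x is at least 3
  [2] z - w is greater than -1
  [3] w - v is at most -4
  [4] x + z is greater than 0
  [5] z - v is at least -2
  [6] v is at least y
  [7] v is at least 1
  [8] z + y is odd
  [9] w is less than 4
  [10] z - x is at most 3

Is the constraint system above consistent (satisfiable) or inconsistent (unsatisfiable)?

Unsatisfiable

Constraints 1, 3, 5, and 10 give w − x ≥ 3, x − z ≥ -3, z − v ≥ -2, v − w ≥ 4.
Adding all 4 inequalities: the left sides telescope to 0, and the right sides sum to 3 + (-3) + (-2) + 4 = 2. So 0 ≥ 2, which is false.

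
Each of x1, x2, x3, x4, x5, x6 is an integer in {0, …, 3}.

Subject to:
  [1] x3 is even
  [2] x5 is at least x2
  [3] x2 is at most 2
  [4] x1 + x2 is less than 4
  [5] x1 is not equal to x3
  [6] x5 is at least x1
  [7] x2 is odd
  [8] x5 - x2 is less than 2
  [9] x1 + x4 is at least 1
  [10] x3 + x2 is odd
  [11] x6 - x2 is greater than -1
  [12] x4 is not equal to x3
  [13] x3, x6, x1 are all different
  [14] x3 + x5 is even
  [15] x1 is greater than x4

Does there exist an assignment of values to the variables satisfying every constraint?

Take x1 = 2, x2 = 1, x3 = 0, x4 = 1, x5 = 2, x6 = 1. Then constraint 4: x1 + x2 = 3; constraint 8: x5 - x2 = 1, and every other listed constraint is also met.

Satisfiable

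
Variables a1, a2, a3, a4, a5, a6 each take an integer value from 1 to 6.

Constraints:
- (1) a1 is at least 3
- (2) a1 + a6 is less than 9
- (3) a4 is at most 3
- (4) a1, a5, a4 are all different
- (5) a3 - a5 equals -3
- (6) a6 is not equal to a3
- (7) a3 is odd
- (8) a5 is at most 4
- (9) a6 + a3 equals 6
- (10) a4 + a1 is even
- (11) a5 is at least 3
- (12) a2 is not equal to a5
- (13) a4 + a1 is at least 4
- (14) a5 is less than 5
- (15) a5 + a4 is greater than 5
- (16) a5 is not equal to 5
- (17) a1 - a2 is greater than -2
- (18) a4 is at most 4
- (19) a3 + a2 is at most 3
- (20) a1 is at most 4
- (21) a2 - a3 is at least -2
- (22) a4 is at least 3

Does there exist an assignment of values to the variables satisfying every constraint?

Unsatisfiable

Constraints 1, 8, 11, 18, 20, and 22 confine each of a1, a5, a4 to the 2 values {3, 4}.
Constraint 4 requires all 3 of them to be distinct, but only 2 values are available — impossible by the pigeonhole principle.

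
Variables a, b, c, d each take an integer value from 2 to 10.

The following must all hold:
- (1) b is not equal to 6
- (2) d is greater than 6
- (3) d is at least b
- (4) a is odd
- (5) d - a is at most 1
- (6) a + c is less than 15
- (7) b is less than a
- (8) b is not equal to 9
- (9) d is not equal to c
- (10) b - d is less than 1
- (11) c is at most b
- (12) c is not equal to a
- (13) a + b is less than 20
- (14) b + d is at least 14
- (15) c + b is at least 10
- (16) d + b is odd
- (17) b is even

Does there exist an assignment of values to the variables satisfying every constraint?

The assignment a = 9, b = 8, c = 3, d = 9 works:
  constraint 5 holds since d - a = 0.
  constraint 6 holds since a + c = 12.
  constraint 10 holds since b - d = -1.
The rest check out directly.

Satisfiable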